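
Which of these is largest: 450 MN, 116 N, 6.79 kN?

450 MN

450 MN = 450000000 N
116 N = 116 N
6.79 kN = 6790 N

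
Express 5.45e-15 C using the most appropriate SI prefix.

5.45 fC

= 5.45e-15 C; 1e-15 is femto.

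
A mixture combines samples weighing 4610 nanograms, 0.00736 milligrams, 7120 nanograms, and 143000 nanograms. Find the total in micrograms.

In micrograms:
  4610 nanograms = 4610e-3 micrograms = 4.61
  0.00736 milligrams = 0.00736e3 micrograms = 7.36
  7120 nanograms = 7120e-3 micrograms = 7.12
  143000 nanograms = 143000e-3 micrograms = 143
Sum: 4.61 + 7.36 + 7.12 + 143 = 162.09

162.09 micrograms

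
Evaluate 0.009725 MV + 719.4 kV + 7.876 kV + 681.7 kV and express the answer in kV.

1418.701 kV

In kV:
  0.009725 MV = 0.009725 × 10³ kV = 9.725
  719.4 kV → 719.4
  7.876 kV → 7.876
  681.7 kV → 681.7
Sum: 9.725 + 719.4 + 7.876 + 681.7 = 1418.701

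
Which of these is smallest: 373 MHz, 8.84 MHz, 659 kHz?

659 kHz

373 MHz = 373000000 Hz
8.84 MHz = 8840000 Hz
659 kHz = 659000 Hz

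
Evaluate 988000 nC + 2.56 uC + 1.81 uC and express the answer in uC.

992.37 uC

In uC:
  988000 nC = 988000 × 10⁻³ uC = 988
  2.56 uC → 2.56
  1.81 uC → 1.81
Sum: 988 + 2.56 + 1.81 = 992.37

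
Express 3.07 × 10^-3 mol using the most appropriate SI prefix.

= 3.07 × 10^-3 mol; 10^-3 is milli.

3.07 mmol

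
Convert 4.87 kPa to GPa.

0.00000487 GPa

kilo = 1e3, giga = 1e9; factor is 1e-6.
4.87 × 1e-6 = 0.00000487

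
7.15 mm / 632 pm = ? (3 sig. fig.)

11300000

(7.15 × 10^-3) / (632 × 10^-12) = 0.01131 × 10^9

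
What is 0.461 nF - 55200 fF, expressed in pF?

In pF:
  0.461 nF = 0.461 × 10³ pF = 461
  55200 fF = 55200 × 10⁻³ pF = 55.2
Difference: 461 - 55.2 = 405.8

405.8 pF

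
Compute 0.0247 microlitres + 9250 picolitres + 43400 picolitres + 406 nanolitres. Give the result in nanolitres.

483.35 nanolitres

In nanolitres:
  0.0247 microlitres = 0.0247 × 10^3 nanolitres = 24.7
  9250 picolitres = 9250 × 10^-3 nanolitres = 9.25
  43400 picolitres = 43400 × 10^-3 nanolitres = 43.4
  406 nanolitres → 406
Sum: 24.7 + 9.25 + 43.4 + 406 = 483.35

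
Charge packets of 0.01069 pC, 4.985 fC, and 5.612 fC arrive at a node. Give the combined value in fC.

21.287 fC

In fC:
  0.01069 pC = 0.01069e3 fC = 10.69
  4.985 fC → 4.985
  5.612 fC → 5.612
Sum: 10.69 + 4.985 + 5.612 = 21.287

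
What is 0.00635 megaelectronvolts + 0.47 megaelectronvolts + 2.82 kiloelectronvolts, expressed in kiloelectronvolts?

479.17 kiloelectronvolts

In kiloelectronvolts:
  0.00635 megaelectronvolts = 0.00635 × 10³ kiloelectronvolts = 6.35
  0.47 megaelectronvolts = 0.47 × 10³ kiloelectronvolts = 470
  2.82 kiloelectronvolts → 2.82
Sum: 6.35 + 470 + 2.82 = 479.17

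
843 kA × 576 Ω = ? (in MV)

843 × 10³ × 576 = 485568 × 10³ V

485.568 MV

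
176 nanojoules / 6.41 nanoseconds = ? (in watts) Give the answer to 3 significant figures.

27.5 watts

(176 × 10⁻⁹) / (6.41 × 10⁻⁹) = 27.457 W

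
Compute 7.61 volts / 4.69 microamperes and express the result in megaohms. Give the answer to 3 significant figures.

(7.61) / (4.69 × 10⁻⁶) = 1.6226 × 10⁶ Ω

1.62 megaohms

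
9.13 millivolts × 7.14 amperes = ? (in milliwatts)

9.13 × 10⁻³ × 7.14 = 65.1882 × 10⁻³ W

65.1882 milliwatts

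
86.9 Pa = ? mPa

86900 mPa

(no prefix) = 1e0, milli = 1e-3; factor is 1e3.
86.9 × 1e3 = 86900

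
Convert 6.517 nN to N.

nano = 1e-9, (no prefix) = 1e0; factor is 1e-9.
6.517 × 1e-9 = 0.000000006517

0.000000006517 N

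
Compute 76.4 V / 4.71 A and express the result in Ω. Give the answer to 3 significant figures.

16.2 Ω

(76.4) / (4.71) = 16.221 Ω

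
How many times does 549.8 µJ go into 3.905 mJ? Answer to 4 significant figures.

(3.905e-3) / (549.8e-6) = 0.0071026e3

7.103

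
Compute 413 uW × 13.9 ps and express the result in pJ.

413e-6 × 13.9e-12 = 5740.7e-18 J

0.0057407 pJ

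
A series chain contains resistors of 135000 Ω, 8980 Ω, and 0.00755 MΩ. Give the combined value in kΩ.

151.53 kΩ

In kΩ:
  135000 Ω = 135000 × 10⁻³ kΩ = 135
  8980 Ω = 8980 × 10⁻³ kΩ = 8.98
  0.00755 MΩ = 0.00755 × 10³ kΩ = 7.55
Sum: 135 + 8.98 + 7.55 = 151.53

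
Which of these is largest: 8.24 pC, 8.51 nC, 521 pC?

8.51 nC

8.24 pC = 0.00000000000824 C
8.51 nC = 0.00000000851 C
521 pC = 0.000000000521 C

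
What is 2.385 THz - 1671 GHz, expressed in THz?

In THz:
  2.385 THz → 2.385
  1671 GHz = 1671e-3 THz = 1.671
Difference: 2.385 - 1.671 = 0.714

0.714 THz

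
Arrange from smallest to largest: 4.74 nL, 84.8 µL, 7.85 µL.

4.74 nL < 7.85 µL < 84.8 µL

4.74 nL = 0.00000000474 L
84.8 µL = 0.0000848 L
7.85 µL = 0.00000785 L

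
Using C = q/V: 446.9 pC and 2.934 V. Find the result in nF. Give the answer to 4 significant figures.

(446.9 × 10^-12) / (2.934) = 152.318 × 10^-12 F

0.1523 nF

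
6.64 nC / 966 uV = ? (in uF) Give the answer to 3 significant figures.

(6.64e-9) / (966e-6) = 0.0068737e-3 F

6.87 uF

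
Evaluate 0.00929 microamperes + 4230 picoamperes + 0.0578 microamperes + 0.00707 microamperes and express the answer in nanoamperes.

78.39 nanoamperes

In nanoamperes:
  0.00929 microamperes = 0.00929 × 10^3 nanoamperes = 9.29
  4230 picoamperes = 4230 × 10^-3 nanoamperes = 4.23
  0.0578 microamperes = 0.0578 × 10^3 nanoamperes = 57.8
  0.00707 microamperes = 0.00707 × 10^3 nanoamperes = 7.07
Sum: 9.29 + 4.23 + 57.8 + 7.07 = 78.39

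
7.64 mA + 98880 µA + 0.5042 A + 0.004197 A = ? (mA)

In mA:
  7.64 mA → 7.64
  98880 µA = 98880e-3 mA = 98.88
  0.5042 A = 0.5042e3 mA = 504.2
  0.004197 A = 0.004197e3 mA = 4.197
Sum: 7.64 + 98.88 + 504.2 + 4.197 = 614.917

614.917 mA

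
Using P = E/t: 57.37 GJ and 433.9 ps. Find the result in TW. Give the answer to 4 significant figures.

132200000 TW

(57.37 × 10^9) / (433.9 × 10^-12) = 0.132219 × 10^21 W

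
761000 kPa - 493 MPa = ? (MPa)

In MPa:
  761000 kPa = 761000e-3 MPa = 761
  493 MPa → 493
Difference: 761 - 493 = 268

268 MPa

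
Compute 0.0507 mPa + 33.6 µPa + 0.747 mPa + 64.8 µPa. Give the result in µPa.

896.1 µPa

In µPa:
  0.0507 mPa = 0.0507 × 10^3 µPa = 50.7
  33.6 µPa → 33.6
  0.747 mPa = 0.747 × 10^3 µPa = 747
  64.8 µPa → 64.8
Sum: 50.7 + 33.6 + 747 + 64.8 = 896.1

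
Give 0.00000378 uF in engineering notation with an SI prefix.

= 3.78 × 10⁻¹² F; 10⁻¹² is pico.

3.78 pF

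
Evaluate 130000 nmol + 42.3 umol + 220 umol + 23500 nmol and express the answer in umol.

415.8 umol

In umol:
  130000 nmol = 130000 × 10^-3 umol = 130
  42.3 umol → 42.3
  220 umol → 220
  23500 nmol = 23500 × 10^-3 umol = 23.5
Sum: 130 + 42.3 + 220 + 23.5 = 415.8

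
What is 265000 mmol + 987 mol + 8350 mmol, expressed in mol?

In mol:
  265000 mmol = 265000 × 10^-3 mol = 265
  987 mol → 987
  8350 mmol = 8350 × 10^-3 mol = 8.35
Sum: 265 + 987 + 8.35 = 1260.35

1260.35 mol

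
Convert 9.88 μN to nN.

micro = 1e-6, nano = 1e-9; factor is 1e3.
9.88 × 1e3 = 9880

9880 nN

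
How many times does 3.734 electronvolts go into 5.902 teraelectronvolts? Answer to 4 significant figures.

(5.902 × 10^12) / (3.734) = 1.5806 × 10^12

1581000000000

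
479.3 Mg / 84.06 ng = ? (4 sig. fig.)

5702000000000000

(479.3 × 10^6) / (84.06 × 10^-9) = 5.7019 × 10^15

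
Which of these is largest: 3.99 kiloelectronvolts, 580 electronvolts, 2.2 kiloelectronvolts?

3.99 kiloelectronvolts

3.99 kiloelectronvolts = 3990 electronvolts
580 electronvolts = 580 electronvolts
2.2 kiloelectronvolts = 2200 electronvolts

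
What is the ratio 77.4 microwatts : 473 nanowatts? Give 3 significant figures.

164

(77.4e-6) / (473e-9) = 0.1636e3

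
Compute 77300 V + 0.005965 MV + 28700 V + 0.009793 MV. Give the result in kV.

In kV:
  77300 V = 77300 × 10⁻³ kV = 77.3
  0.005965 MV = 0.005965 × 10³ kV = 5.965
  28700 V = 28700 × 10⁻³ kV = 28.7
  0.009793 MV = 0.009793 × 10³ kV = 9.793
Sum: 77.3 + 5.965 + 28.7 + 9.793 = 121.758

121.758 kV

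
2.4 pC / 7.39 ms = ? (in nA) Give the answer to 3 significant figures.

(2.4 × 10⁻¹²) / (7.39 × 10⁻³) = 0.32476 × 10⁻⁹ A

0.325 nA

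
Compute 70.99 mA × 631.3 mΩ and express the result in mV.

44.815987 mV

70.99 × 10^-3 × 631.3 × 10^-3 = 44815.987 × 10^-6 V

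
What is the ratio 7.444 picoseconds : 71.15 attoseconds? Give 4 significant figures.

104600

(7.444 × 10⁻¹²) / (71.15 × 10⁻¹⁸) = 0.10462 × 10⁶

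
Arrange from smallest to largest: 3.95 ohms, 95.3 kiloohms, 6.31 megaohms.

3.95 ohms < 95.3 kiloohms < 6.31 megaohms

3.95 ohms = 3.95 ohms
95.3 kiloohms = 95300 ohms
6.31 megaohms = 6310000 ohms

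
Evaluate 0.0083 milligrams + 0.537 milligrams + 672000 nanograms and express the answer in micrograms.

1217.3 micrograms

In micrograms:
  0.0083 milligrams = 0.0083e3 micrograms = 8.3
  0.537 milligrams = 0.537e3 micrograms = 537
  672000 nanograms = 672000e-3 micrograms = 672
Sum: 8.3 + 537 + 672 = 1217.3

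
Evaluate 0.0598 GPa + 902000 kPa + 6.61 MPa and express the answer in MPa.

In MPa:
  0.0598 GPa = 0.0598e3 MPa = 59.8
  902000 kPa = 902000e-3 MPa = 902
  6.61 MPa → 6.61
Sum: 59.8 + 902 + 6.61 = 968.41

968.41 MPa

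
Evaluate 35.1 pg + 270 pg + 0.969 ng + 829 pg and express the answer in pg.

In pg:
  35.1 pg → 35.1
  270 pg → 270
  0.969 ng = 0.969 × 10³ pg = 969
  829 pg → 829
Sum: 35.1 + 270 + 969 + 829 = 2103.1

2103.1 pg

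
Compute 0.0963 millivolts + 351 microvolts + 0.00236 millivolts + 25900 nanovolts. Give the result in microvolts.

475.56 microvolts

In microvolts:
  0.0963 millivolts = 0.0963 × 10³ microvolts = 96.3
  351 microvolts → 351
  0.00236 millivolts = 0.00236 × 10³ microvolts = 2.36
  25900 nanovolts = 25900 × 10⁻³ microvolts = 25.9
Sum: 96.3 + 351 + 2.36 + 25.9 = 475.56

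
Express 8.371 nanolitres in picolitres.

nano = 10^-9, pico = 10^-12; factor is 10^3.
8.371 × 10^3 = 8371

8371 picolitres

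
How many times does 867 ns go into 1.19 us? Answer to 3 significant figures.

(1.19e-6) / (867e-9) = 0.001373e3

1.37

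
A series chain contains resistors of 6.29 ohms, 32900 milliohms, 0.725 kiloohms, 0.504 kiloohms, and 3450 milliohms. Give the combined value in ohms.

In ohms:
  6.29 ohms → 6.29
  32900 milliohms = 32900e-3 ohms = 32.9
  0.725 kiloohms = 0.725e3 ohms = 725
  0.504 kiloohms = 0.504e3 ohms = 504
  3450 milliohms = 3450e-3 ohms = 3.45
Sum: 6.29 + 32.9 + 725 + 504 + 3.45 = 1271.64

1271.64 ohms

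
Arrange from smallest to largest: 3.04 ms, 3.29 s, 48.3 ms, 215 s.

3.04 ms < 48.3 ms < 3.29 s < 215 s

3.04 ms = 0.00304 s
3.29 s = 3.29 s
48.3 ms = 0.0483 s
215 s = 215 s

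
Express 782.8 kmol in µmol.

782800000000 µmol

kilo = 10³, micro = 10⁻⁶; factor is 10⁹.
782.8 × 10⁹ = 782800000000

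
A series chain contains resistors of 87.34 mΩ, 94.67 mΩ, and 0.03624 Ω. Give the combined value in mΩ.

In mΩ:
  87.34 mΩ → 87.34
  94.67 mΩ → 94.67
  0.03624 Ω = 0.03624 × 10³ mΩ = 36.24
Sum: 87.34 + 94.67 + 36.24 = 218.25

218.25 mΩ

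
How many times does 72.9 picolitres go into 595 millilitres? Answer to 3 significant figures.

(595 × 10⁻³) / (72.9 × 10⁻¹²) = 8.162 × 10⁹

8160000000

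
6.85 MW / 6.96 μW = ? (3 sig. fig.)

(6.85e6) / (6.96e-6) = 0.9842e12

984000000000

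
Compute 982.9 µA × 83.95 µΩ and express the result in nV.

982.9e-6 × 83.95e-6 = 82514.455e-12 V

82.514455 nV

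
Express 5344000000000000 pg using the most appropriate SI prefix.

5.344 kg

= 5.344e3 g; 1e3 is kilo.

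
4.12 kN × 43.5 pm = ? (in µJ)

4.12 × 10³ × 43.5 × 10⁻¹² = 179.22 × 10⁻⁹ J

0.17922 µJ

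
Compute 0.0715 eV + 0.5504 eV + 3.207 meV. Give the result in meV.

In meV:
  0.0715 eV = 0.0715 × 10³ meV = 71.5
  0.5504 eV = 0.5504 × 10³ meV = 550.4
  3.207 meV → 3.207
Sum: 71.5 + 550.4 + 3.207 = 625.107

625.107 meV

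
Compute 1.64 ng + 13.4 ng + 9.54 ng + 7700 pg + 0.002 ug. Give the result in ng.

34.28 ng

In ng:
  1.64 ng → 1.64
  13.4 ng → 13.4
  9.54 ng → 9.54
  7700 pg = 7700e-3 ng = 7.7
  0.002 ug = 0.002e3 ng = 2
Sum: 1.64 + 13.4 + 9.54 + 7.7 + 2 = 34.28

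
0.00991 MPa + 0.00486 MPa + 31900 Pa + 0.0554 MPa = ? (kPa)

In kPa:
  0.00991 MPa = 0.00991 × 10³ kPa = 9.91
  0.00486 MPa = 0.00486 × 10³ kPa = 4.86
  31900 Pa = 31900 × 10⁻³ kPa = 31.9
  0.0554 MPa = 0.0554 × 10³ kPa = 55.4
Sum: 9.91 + 4.86 + 31.9 + 55.4 = 102.07

102.07 kPa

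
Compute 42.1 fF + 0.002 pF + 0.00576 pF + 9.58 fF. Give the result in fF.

In fF:
  42.1 fF → 42.1
  0.002 pF = 0.002 × 10³ fF = 2
  0.00576 pF = 0.00576 × 10³ fF = 5.76
  9.58 fF → 9.58
Sum: 42.1 + 2 + 5.76 + 9.58 = 59.44

59.44 fF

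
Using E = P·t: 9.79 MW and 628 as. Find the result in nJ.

6.14812 nJ

9.79e6 × 628e-18 = 6148.12e-12 J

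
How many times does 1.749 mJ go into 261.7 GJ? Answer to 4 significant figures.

(261.7e9) / (1.749e-3) = 149.63e12

149600000000000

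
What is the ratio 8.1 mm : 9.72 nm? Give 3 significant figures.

833000

(8.1 × 10⁻³) / (9.72 × 10⁻⁹) = 0.8333 × 10⁶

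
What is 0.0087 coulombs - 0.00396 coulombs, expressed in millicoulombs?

In millicoulombs:
  0.0087 coulombs = 0.0087 × 10^3 millicoulombs = 8.7
  0.00396 coulombs = 0.00396 × 10^3 millicoulombs = 3.96
Difference: 8.7 - 3.96 = 4.74

4.74 millicoulombs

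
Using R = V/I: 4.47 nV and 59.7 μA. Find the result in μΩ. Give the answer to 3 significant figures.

(4.47 × 10⁻⁹) / (59.7 × 10⁻⁶) = 0.074874 × 10⁻³ Ω

74.9 μΩ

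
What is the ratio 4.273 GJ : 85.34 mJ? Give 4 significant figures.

(4.273 × 10^9) / (85.34 × 10^-3) = 0.05007 × 10^12

50070000000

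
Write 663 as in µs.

atto = 10^-18, micro = 10^-6; factor is 10^-12.
663 × 10^-12 = 0.000000000663

0.000000000663 µs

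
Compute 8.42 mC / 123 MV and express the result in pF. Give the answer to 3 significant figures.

(8.42 × 10⁻³) / (123 × 10⁶) = 0.068455 × 10⁻⁹ F

68.5 pF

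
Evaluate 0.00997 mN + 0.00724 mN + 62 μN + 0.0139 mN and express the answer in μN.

93.11 μN

In μN:
  0.00997 mN = 0.00997 × 10³ μN = 9.97
  0.00724 mN = 0.00724 × 10³ μN = 7.24
  62 μN → 62
  0.0139 mN = 0.0139 × 10³ μN = 13.9
Sum: 9.97 + 7.24 + 62 + 13.9 = 93.11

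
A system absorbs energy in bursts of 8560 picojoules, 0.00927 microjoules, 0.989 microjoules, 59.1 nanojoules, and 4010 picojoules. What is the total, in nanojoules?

1069.94 nanojoules

In nanojoules:
  8560 picojoules = 8560e-3 nanojoules = 8.56
  0.00927 microjoules = 0.00927e3 nanojoules = 9.27
  0.989 microjoules = 0.989e3 nanojoules = 989
  59.1 nanojoules → 59.1
  4010 picojoules = 4010e-3 nanojoules = 4.01
Sum: 8.56 + 9.27 + 989 + 59.1 + 4.01 = 1069.94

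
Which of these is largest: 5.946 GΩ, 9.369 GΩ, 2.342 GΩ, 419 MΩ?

9.369 GΩ

5.946 GΩ = 5946000000 Ω
9.369 GΩ = 9369000000 Ω
2.342 GΩ = 2342000000 Ω
419 MΩ = 419000000 Ω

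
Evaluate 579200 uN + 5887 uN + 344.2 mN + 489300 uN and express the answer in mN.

1418.587 mN

In mN:
  579200 uN = 579200 × 10^-3 mN = 579.2
  5887 uN = 5887 × 10^-3 mN = 5.887
  344.2 mN → 344.2
  489300 uN = 489300 × 10^-3 mN = 489.3
Sum: 579.2 + 5.887 + 344.2 + 489.3 = 1418.587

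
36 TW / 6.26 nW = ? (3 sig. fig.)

5750000000000000000000

(36 × 10¹²) / (6.26 × 10⁻⁹) = 5.751 × 10²¹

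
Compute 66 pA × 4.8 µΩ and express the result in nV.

66 × 10^-12 × 4.8 × 10^-6 = 316.8 × 10^-18 V

0.0000003168 nV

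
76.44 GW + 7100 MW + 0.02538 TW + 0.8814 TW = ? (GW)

In GW:
  76.44 GW → 76.44
  7100 MW = 7100 × 10⁻³ GW = 7.1
  0.02538 TW = 0.02538 × 10³ GW = 25.38
  0.8814 TW = 0.8814 × 10³ GW = 881.4
Sum: 76.44 + 7.1 + 25.38 + 881.4 = 990.32

990.32 GW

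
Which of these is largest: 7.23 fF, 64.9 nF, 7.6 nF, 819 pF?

64.9 nF

7.23 fF = 0.00000000000000723 F
64.9 nF = 0.0000000649 F
7.6 nF = 0.0000000076 F
819 pF = 0.000000000819 F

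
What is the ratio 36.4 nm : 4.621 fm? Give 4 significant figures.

7877000

(36.4 × 10⁻⁹) / (4.621 × 10⁻¹⁵) = 7.8771 × 10⁶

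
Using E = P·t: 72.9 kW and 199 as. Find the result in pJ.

72.9e3 × 199e-18 = 14507.1e-15 J

14.5071 pJ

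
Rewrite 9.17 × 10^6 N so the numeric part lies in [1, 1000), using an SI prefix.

9.17 MN

= 9.17 × 10^6 N; 10^6 is mega.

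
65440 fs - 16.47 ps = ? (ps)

48.97 ps

In ps:
  65440 fs = 65440e-3 ps = 65.44
  16.47 ps → 16.47
Difference: 65.44 - 16.47 = 48.97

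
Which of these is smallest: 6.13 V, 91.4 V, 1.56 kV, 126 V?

6.13 V = 6.13 V
91.4 V = 91.4 V
1.56 kV = 1560 V
126 V = 126 V

6.13 V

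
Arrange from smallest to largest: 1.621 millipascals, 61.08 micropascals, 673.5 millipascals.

1.621 millipascals = 0.001621 pascals
61.08 micropascals = 0.00006108 pascals
673.5 millipascals = 0.6735 pascals

61.08 micropascals < 1.621 millipascals < 673.5 millipascals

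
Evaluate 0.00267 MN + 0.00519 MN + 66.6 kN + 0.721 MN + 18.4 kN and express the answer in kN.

In kN:
  0.00267 MN = 0.00267e3 kN = 2.67
  0.00519 MN = 0.00519e3 kN = 5.19
  66.6 kN → 66.6
  0.721 MN = 0.721e3 kN = 721
  18.4 kN → 18.4
Sum: 2.67 + 5.19 + 66.6 + 721 + 18.4 = 813.86

813.86 kN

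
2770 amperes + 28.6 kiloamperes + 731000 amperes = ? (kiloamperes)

In kiloamperes:
  2770 amperes = 2770 × 10^-3 kiloamperes = 2.77
  28.6 kiloamperes → 28.6
  731000 amperes = 731000 × 10^-3 kiloamperes = 731
Sum: 2.77 + 28.6 + 731 = 762.37

762.37 kiloamperes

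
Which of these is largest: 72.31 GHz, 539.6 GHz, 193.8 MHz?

72.31 GHz = 72310000000 Hz
539.6 GHz = 539600000000 Hz
193.8 MHz = 193800000 Hz

539.6 GHz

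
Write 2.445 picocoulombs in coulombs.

0.000000000002445 coulombs

pico = 10^-12, (no prefix) = 10^0; factor is 10^-12.
2.445 × 10^-12 = 0.000000000002445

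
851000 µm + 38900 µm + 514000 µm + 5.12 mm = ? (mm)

1409.02 mm

In mm:
  851000 µm = 851000e-3 mm = 851
  38900 µm = 38900e-3 mm = 38.9
  514000 µm = 514000e-3 mm = 514
  5.12 mm → 5.12
Sum: 851 + 38.9 + 514 + 5.12 = 1409.02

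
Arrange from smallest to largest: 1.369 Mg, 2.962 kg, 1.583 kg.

1.583 kg < 2.962 kg < 1.369 Mg

1.369 Mg = 1369000 g
2.962 kg = 2962 g
1.583 kg = 1583 g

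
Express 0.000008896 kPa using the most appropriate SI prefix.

8.896 mPa

= 8.896 × 10⁻³ Pa; 10⁻³ is milli.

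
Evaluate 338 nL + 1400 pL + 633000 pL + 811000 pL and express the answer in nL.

1783.4 nL

In nL:
  338 nL → 338
  1400 pL = 1400e-3 nL = 1.4
  633000 pL = 633000e-3 nL = 633
  811000 pL = 811000e-3 nL = 811
Sum: 338 + 1.4 + 633 + 811 = 1783.4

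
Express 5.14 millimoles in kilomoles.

0.00000514 kilomoles

milli = 10⁻³, kilo = 10³; factor is 10⁻⁶.
5.14 × 10⁻⁶ = 0.00000514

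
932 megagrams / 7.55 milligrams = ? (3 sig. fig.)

(932 × 10⁶) / (7.55 × 10⁻³) = 123.4 × 10⁹

123000000000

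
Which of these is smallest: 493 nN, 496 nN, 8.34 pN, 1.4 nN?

8.34 pN

493 nN = 0.000000493 N
496 nN = 0.000000496 N
8.34 pN = 0.00000000000834 N
1.4 nN = 0.0000000014 N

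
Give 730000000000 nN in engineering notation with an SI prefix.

= 730 N; mantissa already in [1, 1000).

730 N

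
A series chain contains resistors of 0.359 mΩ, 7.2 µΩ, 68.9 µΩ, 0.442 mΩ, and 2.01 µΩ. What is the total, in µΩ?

In µΩ:
  0.359 mΩ = 0.359 × 10^3 µΩ = 359
  7.2 µΩ → 7.2
  68.9 µΩ → 68.9
  0.442 mΩ = 0.442 × 10^3 µΩ = 442
  2.01 µΩ → 2.01
Sum: 359 + 7.2 + 68.9 + 442 + 2.01 = 879.11

879.11 µΩ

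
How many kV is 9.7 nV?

nano = 10^-9, kilo = 10^3; factor is 10^-12.
9.7 × 10^-12 = 0.0000000000097

0.0000000000097 kV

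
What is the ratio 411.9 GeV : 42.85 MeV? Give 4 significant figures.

9613

(411.9 × 10⁹) / (42.85 × 10⁶) = 9.6126 × 10³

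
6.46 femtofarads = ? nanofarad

femto = 10^-15, nano = 10^-9; factor is 10^-6.
6.46 × 10^-6 = 0.00000646

0.00000646 nanofarads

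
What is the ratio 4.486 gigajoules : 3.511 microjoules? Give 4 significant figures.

(4.486e9) / (3.511e-6) = 1.2777e15

1278000000000000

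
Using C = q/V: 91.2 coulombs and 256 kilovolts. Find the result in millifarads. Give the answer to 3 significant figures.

(91.2) / (256 × 10³) = 0.35625 × 10⁻³ F

0.356 millifarads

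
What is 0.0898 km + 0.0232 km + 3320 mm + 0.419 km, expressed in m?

535.32 m

In m:
  0.0898 km = 0.0898 × 10³ m = 89.8
  0.0232 km = 0.0232 × 10³ m = 23.2
  3320 mm = 3320 × 10⁻³ m = 3.32
  0.419 km = 0.419 × 10³ m = 419
Sum: 89.8 + 23.2 + 3.32 + 419 = 535.32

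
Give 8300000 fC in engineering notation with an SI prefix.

8.3 nC

= 8.3 × 10⁻⁹ C; 10⁻⁹ is nano.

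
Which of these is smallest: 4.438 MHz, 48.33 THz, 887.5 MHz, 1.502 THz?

4.438 MHz

4.438 MHz = 4438000 Hz
48.33 THz = 48330000000000 Hz
887.5 MHz = 887500000 Hz
1.502 THz = 1502000000000 Hz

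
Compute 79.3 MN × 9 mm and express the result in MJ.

79.3 × 10^6 × 9 × 10^-3 = 713.7 × 10^3 J

0.7137 MJ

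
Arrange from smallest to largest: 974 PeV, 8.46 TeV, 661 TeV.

974 PeV = 974000000000000000 eV
8.46 TeV = 8460000000000 eV
661 TeV = 661000000000000 eV

8.46 TeV < 661 TeV < 974 PeV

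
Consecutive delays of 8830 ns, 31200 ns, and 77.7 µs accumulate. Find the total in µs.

117.73 µs

In µs:
  8830 ns = 8830 × 10^-3 µs = 8.83
  31200 ns = 31200 × 10^-3 µs = 31.2
  77.7 µs → 77.7
Sum: 8.83 + 31.2 + 77.7 = 117.73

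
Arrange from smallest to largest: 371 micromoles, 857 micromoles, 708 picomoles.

371 micromoles = 0.000371 moles
857 micromoles = 0.000857 moles
708 picomoles = 0.000000000708 moles

708 picomoles < 371 micromoles < 857 micromoles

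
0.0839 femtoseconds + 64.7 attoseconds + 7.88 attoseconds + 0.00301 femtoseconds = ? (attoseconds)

159.49 attoseconds

In attoseconds:
  0.0839 femtoseconds = 0.0839 × 10³ attoseconds = 83.9
  64.7 attoseconds → 64.7
  7.88 attoseconds → 7.88
  0.00301 femtoseconds = 0.00301 × 10³ attoseconds = 3.01
Sum: 83.9 + 64.7 + 7.88 + 3.01 = 159.49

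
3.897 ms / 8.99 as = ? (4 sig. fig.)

(3.897e-3) / (8.99e-18) = 0.43348e15

433500000000000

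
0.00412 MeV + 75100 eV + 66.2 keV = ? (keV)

145.42 keV

In keV:
  0.00412 MeV = 0.00412e3 keV = 4.12
  75100 eV = 75100e-3 keV = 75.1
  66.2 keV → 66.2
Sum: 4.12 + 75.1 + 66.2 = 145.42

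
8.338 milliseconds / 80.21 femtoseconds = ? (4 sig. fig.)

(8.338e-3) / (80.21e-15) = 0.10395e12

104000000000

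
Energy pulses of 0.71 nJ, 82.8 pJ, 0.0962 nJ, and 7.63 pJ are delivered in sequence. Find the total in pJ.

In pJ:
  0.71 nJ = 0.71 × 10³ pJ = 710
  82.8 pJ → 82.8
  0.0962 nJ = 0.0962 × 10³ pJ = 96.2
  7.63 pJ → 7.63
Sum: 710 + 82.8 + 96.2 + 7.63 = 896.63

896.63 pJ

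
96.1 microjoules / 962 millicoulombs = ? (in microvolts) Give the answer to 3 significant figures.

99.9 microvolts

(96.1e-6) / (962e-3) = 0.099896e-3 V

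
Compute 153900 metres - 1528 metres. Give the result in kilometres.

In kilometres:
  153900 metres = 153900e-3 kilometres = 153.9
  1528 metres = 1528e-3 kilometres = 1.528
Difference: 153.9 - 1.528 = 152.372

152.372 kilometres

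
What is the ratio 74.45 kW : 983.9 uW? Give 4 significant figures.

(74.45 × 10³) / (983.9 × 10⁻⁶) = 0.075668 × 10⁹

75670000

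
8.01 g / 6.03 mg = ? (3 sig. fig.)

1330

(8.01) / (6.03e-3) = 1.328e3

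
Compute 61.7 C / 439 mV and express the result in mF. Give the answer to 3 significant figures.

(61.7) / (439e-3) = 0.14055e3 F

141000 mF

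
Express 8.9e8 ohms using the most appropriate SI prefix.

= 890e6 ohms; 1e6 is mega.

890 megaohms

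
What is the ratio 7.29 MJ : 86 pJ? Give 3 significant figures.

(7.29 × 10^6) / (86 × 10^-12) = 0.08477 × 10^18

84800000000000000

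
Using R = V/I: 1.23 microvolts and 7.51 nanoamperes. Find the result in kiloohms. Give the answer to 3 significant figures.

(1.23 × 10⁻⁶) / (7.51 × 10⁻⁹) = 0.16378 × 10³ Ω

0.164 kiloohms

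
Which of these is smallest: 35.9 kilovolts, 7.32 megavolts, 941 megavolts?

35.9 kilovolts = 35900 volts
7.32 megavolts = 7320000 volts
941 megavolts = 941000000 volts

35.9 kilovolts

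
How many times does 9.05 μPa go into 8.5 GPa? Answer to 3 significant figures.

939000000000000

(8.5 × 10⁹) / (9.05 × 10⁻⁶) = 0.9392 × 10¹⁵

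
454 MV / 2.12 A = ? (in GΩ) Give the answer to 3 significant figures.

(454 × 10⁶) / (2.12) = 214.15 × 10⁶ Ω

0.214 GΩ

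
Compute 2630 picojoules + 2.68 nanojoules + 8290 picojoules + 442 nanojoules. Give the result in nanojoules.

455.6 nanojoules

In nanojoules:
  2630 picojoules = 2630 × 10^-3 nanojoules = 2.63
  2.68 nanojoules → 2.68
  8290 picojoules = 8290 × 10^-3 nanojoules = 8.29
  442 nanojoules → 442
Sum: 2.63 + 2.68 + 8.29 + 442 = 455.6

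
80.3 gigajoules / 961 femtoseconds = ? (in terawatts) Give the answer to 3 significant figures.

83600000000 terawatts

(80.3 × 10⁹) / (961 × 10⁻¹⁵) = 0.083559 × 10²⁴ W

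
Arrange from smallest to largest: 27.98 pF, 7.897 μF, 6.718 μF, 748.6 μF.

27.98 pF < 6.718 μF < 7.897 μF < 748.6 μF

27.98 pF = 0.00000000002798 F
7.897 μF = 0.000007897 F
6.718 μF = 0.000006718 F
748.6 μF = 0.0007486 F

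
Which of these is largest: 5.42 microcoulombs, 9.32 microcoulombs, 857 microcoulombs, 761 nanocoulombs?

857 microcoulombs

5.42 microcoulombs = 0.00000542 coulombs
9.32 microcoulombs = 0.00000932 coulombs
857 microcoulombs = 0.000857 coulombs
761 nanocoulombs = 0.000000761 coulombs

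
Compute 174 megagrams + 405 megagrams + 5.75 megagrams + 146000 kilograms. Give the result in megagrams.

In megagrams:
  174 megagrams → 174
  405 megagrams → 405
  5.75 megagrams → 5.75
  146000 kilograms = 146000e-3 megagrams = 146
Sum: 174 + 405 + 5.75 + 146 = 730.75

730.75 megagrams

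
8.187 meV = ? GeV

milli = 10⁻³, giga = 10⁹; factor is 10⁻¹².
8.187 × 10⁻¹² = 0.000000000008187

0.000000000008187 GeV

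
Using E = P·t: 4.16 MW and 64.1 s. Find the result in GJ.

4.16e6 × 64.1 = 266.656e6 J

0.266656 GJ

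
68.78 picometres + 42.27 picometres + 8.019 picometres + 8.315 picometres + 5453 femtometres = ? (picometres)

132.837 picometres

In picometres:
  68.78 picometres → 68.78
  42.27 picometres → 42.27
  8.019 picometres → 8.019
  8.315 picometres → 8.315
  5453 femtometres = 5453 × 10^-3 picometres = 5.453
Sum: 68.78 + 42.27 + 8.019 + 8.315 + 5.453 = 132.837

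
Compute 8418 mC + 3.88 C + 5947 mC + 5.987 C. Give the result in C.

24.232 C

In C:
  8418 mC = 8418 × 10⁻³ C = 8.418
  3.88 C → 3.88
  5947 mC = 5947 × 10⁻³ C = 5.947
  5.987 C → 5.987
Sum: 8.418 + 3.88 + 5.947 + 5.987 = 24.232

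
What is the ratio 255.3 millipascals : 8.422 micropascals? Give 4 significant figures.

(255.3 × 10⁻³) / (8.422 × 10⁻⁶) = 30.313 × 10³

30310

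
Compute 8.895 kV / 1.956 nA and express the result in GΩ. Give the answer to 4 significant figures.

(8.895 × 10^3) / (1.956 × 10^-9) = 4.54755 × 10^12 Ω

4548 GΩ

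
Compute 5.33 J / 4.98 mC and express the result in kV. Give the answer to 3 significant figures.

(5.33) / (4.98e-3) = 1.0703e3 V

1.07 kV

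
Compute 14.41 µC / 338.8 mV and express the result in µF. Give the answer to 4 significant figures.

42.53 µF

(14.41 × 10^-6) / (338.8 × 10^-3) = 0.0425325 × 10^-3 F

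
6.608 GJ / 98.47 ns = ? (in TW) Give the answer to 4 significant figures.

(6.608 × 10⁹) / (98.47 × 10⁻⁹) = 0.0671067 × 10¹⁸ W

67110 TW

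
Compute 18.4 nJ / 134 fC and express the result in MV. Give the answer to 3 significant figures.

(18.4 × 10^-9) / (134 × 10^-15) = 0.13731 × 10^6 V

0.137 MV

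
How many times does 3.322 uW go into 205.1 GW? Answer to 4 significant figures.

61740000000000000

(205.1 × 10^9) / (3.322 × 10^-6) = 61.74 × 10^15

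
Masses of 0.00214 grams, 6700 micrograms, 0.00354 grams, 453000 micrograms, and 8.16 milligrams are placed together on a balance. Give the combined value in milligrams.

In milligrams:
  0.00214 grams = 0.00214 × 10^3 milligrams = 2.14
  6700 micrograms = 6700 × 10^-3 milligrams = 6.7
  0.00354 grams = 0.00354 × 10^3 milligrams = 3.54
  453000 micrograms = 453000 × 10^-3 milligrams = 453
  8.16 milligrams → 8.16
Sum: 2.14 + 6.7 + 3.54 + 453 + 8.16 = 473.54

473.54 milligrams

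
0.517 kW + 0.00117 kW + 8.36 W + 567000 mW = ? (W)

1093.53 W

In W:
  0.517 kW = 0.517 × 10^3 W = 517
  0.00117 kW = 0.00117 × 10^3 W = 1.17
  8.36 W → 8.36
  567000 mW = 567000 × 10^-3 W = 567
Sum: 517 + 1.17 + 8.36 + 567 = 1093.53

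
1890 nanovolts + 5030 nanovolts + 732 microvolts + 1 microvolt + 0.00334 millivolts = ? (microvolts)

In microvolts:
  1890 nanovolts = 1890 × 10⁻³ microvolts = 1.89
  5030 nanovolts = 5030 × 10⁻³ microvolts = 5.03
  732 microvolts → 732
  1 microvolt → 1
  0.00334 millivolts = 0.00334 × 10³ microvolts = 3.34
Sum: 1.89 + 5.03 + 732 + 1 + 3.34 = 743.26

743.26 microvolts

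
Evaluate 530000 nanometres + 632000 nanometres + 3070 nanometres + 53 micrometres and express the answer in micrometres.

In micrometres:
  530000 nanometres = 530000e-3 micrometres = 530
  632000 nanometres = 632000e-3 micrometres = 632
  3070 nanometres = 3070e-3 micrometres = 3.07
  53 micrometres → 53
Sum: 530 + 632 + 3.07 + 53 = 1218.07

1218.07 micrometres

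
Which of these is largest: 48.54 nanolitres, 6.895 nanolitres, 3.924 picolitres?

48.54 nanolitres

48.54 nanolitres = 0.00000004854 litres
6.895 nanolitres = 0.000000006895 litres
3.924 picolitres = 0.000000000003924 litres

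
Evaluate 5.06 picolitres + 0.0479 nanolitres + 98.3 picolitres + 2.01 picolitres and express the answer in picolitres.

153.27 picolitres

In picolitres:
  5.06 picolitres → 5.06
  0.0479 nanolitres = 0.0479 × 10³ picolitres = 47.9
  98.3 picolitres → 98.3
  2.01 picolitres → 2.01
Sum: 5.06 + 47.9 + 98.3 + 2.01 = 153.27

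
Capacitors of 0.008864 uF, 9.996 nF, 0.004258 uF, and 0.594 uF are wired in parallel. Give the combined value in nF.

In nF:
  0.008864 uF = 0.008864 × 10^3 nF = 8.864
  9.996 nF → 9.996
  0.004258 uF = 0.004258 × 10^3 nF = 4.258
  0.594 uF = 0.594 × 10^3 nF = 594
Sum: 8.864 + 9.996 + 4.258 + 594 = 617.118

617.118 nF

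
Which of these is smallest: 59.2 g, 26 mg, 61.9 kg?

26 mg

59.2 g = 59.2 g
26 mg = 0.026 g
61.9 kg = 61900 g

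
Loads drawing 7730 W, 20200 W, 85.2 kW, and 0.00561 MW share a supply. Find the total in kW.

118.74 kW

In kW:
  7730 W = 7730 × 10^-3 kW = 7.73
  20200 W = 20200 × 10^-3 kW = 20.2
  85.2 kW → 85.2
  0.00561 MW = 0.00561 × 10^3 kW = 5.61
Sum: 7.73 + 20.2 + 85.2 + 5.61 = 118.74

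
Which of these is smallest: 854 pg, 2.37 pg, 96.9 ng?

854 pg = 0.000000000854 g
2.37 pg = 0.00000000000237 g
96.9 ng = 0.0000000969 g

2.37 pg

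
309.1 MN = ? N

309100000 N

mega = 1e6, (no prefix) = 1e0; factor is 1e6.
309.1 × 1e6 = 309100000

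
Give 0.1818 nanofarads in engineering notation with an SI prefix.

= 181.8e-12 farads; 1e-12 is pico.

181.8 picofarads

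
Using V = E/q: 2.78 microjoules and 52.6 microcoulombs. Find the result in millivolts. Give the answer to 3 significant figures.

52.9 millivolts

(2.78e-6) / (52.6e-6) = 0.052852 V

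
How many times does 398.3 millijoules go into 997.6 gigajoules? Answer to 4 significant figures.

(997.6 × 10⁹) / (398.3 × 10⁻³) = 2.5046 × 10¹²

2505000000000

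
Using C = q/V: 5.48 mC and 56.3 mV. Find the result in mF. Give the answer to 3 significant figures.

(5.48 × 10^-3) / (56.3 × 10^-3) = 0.097336 F

97.3 mF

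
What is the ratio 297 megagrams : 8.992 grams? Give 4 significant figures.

(297 × 10⁶) / (8.992) = 33.029 × 10⁶

33030000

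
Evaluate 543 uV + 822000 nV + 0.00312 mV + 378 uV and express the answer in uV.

1746.12 uV

In uV:
  543 uV → 543
  822000 nV = 822000 × 10^-3 uV = 822
  0.00312 mV = 0.00312 × 10^3 uV = 3.12
  378 uV → 378
Sum: 543 + 822 + 3.12 + 378 = 1746.12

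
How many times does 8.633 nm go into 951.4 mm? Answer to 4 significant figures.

(951.4e-3) / (8.633e-9) = 110.21e6

110200000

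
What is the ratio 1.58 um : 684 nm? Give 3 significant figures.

(1.58 × 10^-6) / (684 × 10^-9) = 0.00231 × 10^3

2.31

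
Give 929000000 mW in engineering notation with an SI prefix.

= 929e3 W; 1e3 is kilo.

929 kW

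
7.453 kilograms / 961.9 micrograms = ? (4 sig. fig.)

7748000

(7.453 × 10^3) / (961.9 × 10^-6) = 0.0077482 × 10^9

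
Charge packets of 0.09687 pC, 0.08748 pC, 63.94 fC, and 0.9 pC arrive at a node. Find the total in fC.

1148.29 fC

In fC:
  0.09687 pC = 0.09687 × 10³ fC = 96.87
  0.08748 pC = 0.08748 × 10³ fC = 87.48
  63.94 fC → 63.94
  0.9 pC = 0.9 × 10³ fC = 900
Sum: 96.87 + 87.48 + 63.94 + 900 = 1148.29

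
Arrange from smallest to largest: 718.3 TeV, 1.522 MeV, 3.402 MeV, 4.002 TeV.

718.3 TeV = 718300000000000 eV
1.522 MeV = 1522000 eV
3.402 MeV = 3402000 eV
4.002 TeV = 4002000000000 eV

1.522 MeV < 3.402 MeV < 4.002 TeV < 718.3 TeV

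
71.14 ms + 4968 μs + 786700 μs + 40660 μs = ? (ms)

903.468 ms

In ms:
  71.14 ms → 71.14
  4968 μs = 4968e-3 ms = 4.968
  786700 μs = 786700e-3 ms = 786.7
  40660 μs = 40660e-3 ms = 40.66
Sum: 71.14 + 4.968 + 786.7 + 40.66 = 903.468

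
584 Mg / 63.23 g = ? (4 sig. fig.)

(584 × 10⁶) / (63.23) = 9.2361 × 10⁶

9236000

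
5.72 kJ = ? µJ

5720000000 µJ

kilo = 10^3, micro = 10^-6; factor is 10^9.
5.72 × 10^9 = 5720000000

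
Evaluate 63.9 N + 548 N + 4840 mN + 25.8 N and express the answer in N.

642.54 N

In N:
  63.9 N → 63.9
  548 N → 548
  4840 mN = 4840 × 10^-3 N = 4.84
  25.8 N → 25.8
Sum: 63.9 + 548 + 4.84 + 25.8 = 642.54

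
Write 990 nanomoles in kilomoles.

nano = 10⁻⁹, kilo = 10³; factor is 10⁻¹².
990 × 10⁻¹² = 0.00000000099

0.00000000099 kilomoles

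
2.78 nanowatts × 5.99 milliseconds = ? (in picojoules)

16.6522 picojoules

2.78 × 10^-9 × 5.99 × 10^-3 = 16.6522 × 10^-12 J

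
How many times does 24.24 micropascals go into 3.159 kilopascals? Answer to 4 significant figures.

130300000

(3.159e3) / (24.24e-6) = 0.13032e9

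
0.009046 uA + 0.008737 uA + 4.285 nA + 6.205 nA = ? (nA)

28.273 nA

In nA:
  0.009046 uA = 0.009046 × 10^3 nA = 9.046
  0.008737 uA = 0.008737 × 10^3 nA = 8.737
  4.285 nA → 4.285
  6.205 nA → 6.205
Sum: 9.046 + 8.737 + 4.285 + 6.205 = 28.273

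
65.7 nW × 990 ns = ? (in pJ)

0.065043 pJ

65.7e-9 × 990e-9 = 65043e-18 J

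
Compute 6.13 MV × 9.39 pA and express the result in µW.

6.13 × 10⁶ × 9.39 × 10⁻¹² = 57.5607 × 10⁻⁶ W

57.5607 µW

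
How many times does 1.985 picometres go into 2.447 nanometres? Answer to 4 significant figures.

(2.447e-9) / (1.985e-12) = 1.2327e3

1233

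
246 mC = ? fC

246000000000000 fC

milli = 1e-3, femto = 1e-15; factor is 1e12.
246 × 1e12 = 246000000000000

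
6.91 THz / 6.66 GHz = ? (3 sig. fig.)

(6.91 × 10¹²) / (6.66 × 10⁹) = 1.038 × 10³

1040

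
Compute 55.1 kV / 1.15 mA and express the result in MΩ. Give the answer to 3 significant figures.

47.9 MΩ

(55.1 × 10^3) / (1.15 × 10^-3) = 47.913 × 10^6 Ω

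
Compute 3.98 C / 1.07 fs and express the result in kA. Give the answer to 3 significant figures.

3720000000000 kA

(3.98) / (1.07e-15) = 3.7196e15 A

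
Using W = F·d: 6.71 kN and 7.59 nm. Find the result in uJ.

6.71 × 10^3 × 7.59 × 10^-9 = 50.9289 × 10^-6 J

50.9289 uJ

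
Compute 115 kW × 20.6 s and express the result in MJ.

115 × 10^3 × 20.6 = 2369 × 10^3 J

2.369 MJ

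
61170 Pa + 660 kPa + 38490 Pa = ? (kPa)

759.66 kPa

In kPa:
  61170 Pa = 61170 × 10⁻³ kPa = 61.17
  660 kPa → 660
  38490 Pa = 38490 × 10⁻³ kPa = 38.49
Sum: 61.17 + 660 + 38.49 = 759.66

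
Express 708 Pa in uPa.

(no prefix) = 10⁰, micro = 10⁻⁶; factor is 10⁶.
708 × 10⁶ = 708000000

708000000 uPa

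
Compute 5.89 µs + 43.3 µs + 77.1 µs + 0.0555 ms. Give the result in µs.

181.79 µs

In µs:
  5.89 µs → 5.89
  43.3 µs → 43.3
  77.1 µs → 77.1
  0.0555 ms = 0.0555 × 10^3 µs = 55.5
Sum: 5.89 + 43.3 + 77.1 + 55.5 = 181.79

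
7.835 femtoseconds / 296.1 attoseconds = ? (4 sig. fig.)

26.46

(7.835e-15) / (296.1e-18) = 0.026461e3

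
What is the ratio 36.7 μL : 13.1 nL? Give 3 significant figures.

2800

(36.7 × 10⁻⁶) / (13.1 × 10⁻⁹) = 2.802 × 10³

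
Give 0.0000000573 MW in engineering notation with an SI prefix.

57.3 mW

= 57.3 × 10⁻³ W; 10⁻³ is milli.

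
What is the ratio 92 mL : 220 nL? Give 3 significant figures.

(92e-3) / (220e-9) = 0.4182e6

418000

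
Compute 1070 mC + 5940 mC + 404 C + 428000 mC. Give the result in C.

839.01 C

In C:
  1070 mC = 1070e-3 C = 1.07
  5940 mC = 5940e-3 C = 5.94
  404 C → 404
  428000 mC = 428000e-3 C = 428
Sum: 1.07 + 5.94 + 404 + 428 = 839.01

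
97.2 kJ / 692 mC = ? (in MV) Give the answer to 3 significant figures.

(97.2 × 10³) / (692 × 10⁻³) = 0.14046 × 10⁶ V

0.140 MV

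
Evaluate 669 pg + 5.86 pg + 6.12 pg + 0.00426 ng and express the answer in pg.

685.24 pg

In pg:
  669 pg → 669
  5.86 pg → 5.86
  6.12 pg → 6.12
  0.00426 ng = 0.00426e3 pg = 4.26
Sum: 669 + 5.86 + 6.12 + 4.26 = 685.24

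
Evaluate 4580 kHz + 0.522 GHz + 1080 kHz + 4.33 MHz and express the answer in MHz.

531.99 MHz

In MHz:
  4580 kHz = 4580 × 10⁻³ MHz = 4.58
  0.522 GHz = 0.522 × 10³ MHz = 522
  1080 kHz = 1080 × 10⁻³ MHz = 1.08
  4.33 MHz → 4.33
Sum: 4.58 + 522 + 1.08 + 4.33 = 531.99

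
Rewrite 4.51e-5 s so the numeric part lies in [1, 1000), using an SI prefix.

45.1 us

= 45.1e-6 s; 1e-6 is micro.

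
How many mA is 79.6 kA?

79600000 mA

kilo = 10^3, milli = 10^-3; factor is 10^6.
79.6 × 10^6 = 79600000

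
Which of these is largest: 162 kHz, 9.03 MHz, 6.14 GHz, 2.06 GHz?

6.14 GHz

162 kHz = 162000 Hz
9.03 MHz = 9030000 Hz
6.14 GHz = 6140000000 Hz
2.06 GHz = 2060000000 Hz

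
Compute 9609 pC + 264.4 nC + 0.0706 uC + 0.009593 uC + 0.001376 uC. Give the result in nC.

355.578 nC

In nC:
  9609 pC = 9609e-3 nC = 9.609
  264.4 nC → 264.4
  0.0706 uC = 0.0706e3 nC = 70.6
  0.009593 uC = 0.009593e3 nC = 9.593
  0.001376 uC = 0.001376e3 nC = 1.376
Sum: 9.609 + 264.4 + 70.6 + 9.593 + 1.376 = 355.578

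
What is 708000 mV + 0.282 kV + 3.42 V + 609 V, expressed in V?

In V:
  708000 mV = 708000 × 10^-3 V = 708
  0.282 kV = 0.282 × 10^3 V = 282
  3.42 V → 3.42
  609 V → 609
Sum: 708 + 282 + 3.42 + 609 = 1602.42

1602.42 V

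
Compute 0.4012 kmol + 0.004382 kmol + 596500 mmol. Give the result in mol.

In mol:
  0.4012 kmol = 0.4012 × 10^3 mol = 401.2
  0.004382 kmol = 0.004382 × 10^3 mol = 4.382
  596500 mmol = 596500 × 10^-3 mol = 596.5
Sum: 401.2 + 4.382 + 596.5 = 1002.082

1002.082 mol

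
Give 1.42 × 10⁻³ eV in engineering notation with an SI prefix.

= 1.42 × 10⁻³ eV; 10⁻³ is milli.

1.42 meV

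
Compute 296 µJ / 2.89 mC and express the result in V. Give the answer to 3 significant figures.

0.102 V

(296e-6) / (2.89e-3) = 102.42e-3 V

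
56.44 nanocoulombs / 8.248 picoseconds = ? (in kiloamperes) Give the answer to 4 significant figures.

(56.44e-9) / (8.248e-12) = 6.84287e3 A

6.843 kiloamperes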